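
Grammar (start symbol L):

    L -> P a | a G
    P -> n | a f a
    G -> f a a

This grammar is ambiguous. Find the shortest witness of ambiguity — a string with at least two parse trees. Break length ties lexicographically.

length 2: no string has ≥2 trees
length 4: a f a a has 2 parse trees

Two derivations of a f a a:
  L ⇒ P a ⇒ a f a a
  L ⇒ a G ⇒ a f a a

a f a a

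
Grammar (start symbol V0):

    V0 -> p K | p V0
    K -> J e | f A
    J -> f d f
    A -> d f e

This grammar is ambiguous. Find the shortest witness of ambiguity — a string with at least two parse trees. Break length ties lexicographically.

p f d f e

length 5: p f d f e has 2 parse trees

Two derivations of p f d f e:
  V0 ⇒ p K ⇒ p J e ⇒ p f d f e
  V0 ⇒ p K ⇒ p f A ⇒ p f d f e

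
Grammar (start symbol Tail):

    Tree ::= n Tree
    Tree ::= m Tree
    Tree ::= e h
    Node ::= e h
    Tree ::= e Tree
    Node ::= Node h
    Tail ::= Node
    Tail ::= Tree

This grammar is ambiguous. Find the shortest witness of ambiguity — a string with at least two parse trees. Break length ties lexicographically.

e h

length 2: e h has 2 parse trees

Two derivations of e h:
  Tail ⇒ Node ⇒ e h
  Tail ⇒ Tree ⇒ e h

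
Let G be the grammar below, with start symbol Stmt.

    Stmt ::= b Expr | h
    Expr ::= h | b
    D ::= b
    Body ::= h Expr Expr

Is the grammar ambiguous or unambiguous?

Unambiguous

(D, Body are unreachable from Stmt, so their rules don't affect L(Stmt).) The reachable rules are right-linear with at most one rule per (nonterminal, next-terminal) pair. Each input token forces the next rule, so parsing is deterministic.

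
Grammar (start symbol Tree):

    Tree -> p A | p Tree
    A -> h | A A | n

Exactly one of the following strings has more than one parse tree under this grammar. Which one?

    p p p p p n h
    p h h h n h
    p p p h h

p h h h n h

p p p p p n h: 1 tree
p h h h n h: 14 trees
p p p h h: 1 tree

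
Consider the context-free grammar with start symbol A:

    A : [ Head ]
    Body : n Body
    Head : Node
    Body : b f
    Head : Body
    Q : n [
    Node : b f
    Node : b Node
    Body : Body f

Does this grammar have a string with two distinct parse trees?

Ambiguous

Witness: [ b f ]

Derivation 1: A ⇒ [ Head ] ⇒ [ Node ] ⇒ [ b f ]
Derivation 2: A ⇒ [ Head ] ⇒ [ Body ] ⇒ [ b f ]

Two distinct leftmost derivations for the same string.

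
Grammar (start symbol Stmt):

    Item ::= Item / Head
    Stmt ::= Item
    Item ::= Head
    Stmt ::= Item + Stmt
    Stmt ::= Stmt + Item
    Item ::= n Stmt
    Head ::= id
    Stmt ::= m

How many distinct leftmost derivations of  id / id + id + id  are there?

4

Parse trees for id / id + id + id:
  [Stmt [Item [Item [Head id]] / [Head id]] + [Stmt [Item [Head id]] + [Stmt [Item [Head id]]]]]
  [Stmt [Item [Item [Head id]] / [Head id]] + [Stmt [Stmt [Item [Head id]]] + [Item [Head id]]]]
  [Stmt [Stmt [Item [Item [Head id]] / [Head id]] + [Stmt [Item [Head id]]]] + [Item [Head id]]]
  [Stmt [Stmt [Stmt [Item [Item [Head id]] / [Head id]]] + [Item [Head id]]] + [Item [Head id]]]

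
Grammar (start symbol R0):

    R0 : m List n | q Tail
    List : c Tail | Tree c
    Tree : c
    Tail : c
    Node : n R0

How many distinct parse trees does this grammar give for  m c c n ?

Parse trees for m c c n:
  [R0 m [List c [Tail c]] n]
  [R0 m [List [Tree c] c] n]

2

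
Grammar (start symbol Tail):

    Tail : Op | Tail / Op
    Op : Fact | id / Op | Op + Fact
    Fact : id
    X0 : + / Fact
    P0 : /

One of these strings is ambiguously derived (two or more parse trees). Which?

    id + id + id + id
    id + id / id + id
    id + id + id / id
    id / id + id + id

id / id + id + id

id + id + id + id: 1 tree
id + id / id + id: 1 tree
id + id + id / id: 1 tree
id / id + id + id: 4 trees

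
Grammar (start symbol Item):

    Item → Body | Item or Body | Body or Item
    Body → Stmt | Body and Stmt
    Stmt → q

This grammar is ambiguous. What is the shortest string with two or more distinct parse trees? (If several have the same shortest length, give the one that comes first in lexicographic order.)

length 1: no string has ≥2 trees
length 3: q or q has 2 parse trees

Two derivations of q or q:
  Item ⇒ Item or Body ⇒ Body or Body ⇒ Stmt or Body ⇒ q or Body ⇒ q or Stmt ⇒ q or q
  Item ⇒ Body or Item ⇒ Stmt or Item ⇒ q or Item ⇒ q or Body ⇒ q or Stmt ⇒ q or q

q or q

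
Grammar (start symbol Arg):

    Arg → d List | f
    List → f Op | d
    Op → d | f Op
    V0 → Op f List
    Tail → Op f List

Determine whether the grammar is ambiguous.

Unambiguous

(V0, Tail are unreachable from Arg, so their rules don't affect L(Arg).) The reachable rules are right-linear with at most one rule per (nonterminal, next-terminal) pair. Each input token forces the next rule, so parsing is deterministic.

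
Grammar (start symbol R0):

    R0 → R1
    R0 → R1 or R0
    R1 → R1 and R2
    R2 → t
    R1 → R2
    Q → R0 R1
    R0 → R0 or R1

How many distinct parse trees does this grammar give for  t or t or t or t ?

8

Parse trees for t or t or t or t:
  [R0 [R1 [R2 t]] or [R0 [R1 [R2 t]] or [R0 [R1 [R2 t]] or [R0 [R1 [R2 t]]]]]]
  [R0 [R1 [R2 t]] or [R0 [R1 [R2 t]] or [R0 [R0 [R1 [R2 t]]] or [R1 [R2 t]]]]]
  [R0 [R1 [R2 t]] or [R0 [R0 [R1 [R2 t]] or [R0 [R1 [R2 t]]]] or [R1 [R2 t]]]]
  [R0 [R1 [R2 t]] or [R0 [R0 [R0 [R1 [R2 t]]] or [R1 [R2 t]]] or [R1 [R2 t]]]]
  [R0 [R0 [R1 [R2 t]] or [R0 [R1 [R2 t]] or [R0 [R1 [R2 t]]]]] or [R1 [R2 t]]]
  [R0 [R0 [R1 [R2 t]] or [R0 [R0 [R1 [R2 t]]] or [R1 [R2 t]]]] or [R1 [R2 t]]]
  [R0 [R0 [R0 [R1 [R2 t]] or [R0 [R1 [R2 t]]]] or [R1 [R2 t]]] or [R1 [R2 t]]]
  [R0 [R0 [R0 [R0 [R1 [R2 t]]] or [R1 [R2 t]]] or [R1 [R2 t]]] or [R1 [R2 t]]]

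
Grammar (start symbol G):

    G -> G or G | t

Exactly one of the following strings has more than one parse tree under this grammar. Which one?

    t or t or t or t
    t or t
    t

t or t or t or t

t or t or t or t: 5 trees
t or t: 1 tree
t: 1 tree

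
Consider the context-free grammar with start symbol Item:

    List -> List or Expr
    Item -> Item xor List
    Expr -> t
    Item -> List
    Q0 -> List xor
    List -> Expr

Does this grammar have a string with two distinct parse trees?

Unambiguous

(Q0 is unreachable from Item, so its rules don't affect L(Item).) This is a standard precedence ladder (Item over List over Expr), with each level left-recursive on its own operator ('xor' at Item, 'or' at List). That structure is LR(1), hence unambiguous.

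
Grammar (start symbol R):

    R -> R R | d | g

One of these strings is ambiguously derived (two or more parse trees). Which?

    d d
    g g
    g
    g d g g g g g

d d: 1 tree
g g: 1 tree
g: 1 tree
g d g g g g g: 132 trees

g d g g g g g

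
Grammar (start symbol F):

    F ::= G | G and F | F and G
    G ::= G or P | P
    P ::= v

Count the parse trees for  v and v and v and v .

Parse trees for v and v and v and v:
  [F [G [P v]] and [F [G [P v]] and [F [G [P v]] and [F [G [P v]]]]]]
  [F [G [P v]] and [F [G [P v]] and [F [F [G [P v]]] and [G [P v]]]]]
  [F [G [P v]] and [F [F [G [P v]] and [F [G [P v]]]] and [G [P v]]]]
  [F [G [P v]] and [F [F [F [G [P v]]] and [G [P v]]] and [G [P v]]]]
  [F [F [G [P v]] and [F [G [P v]] and [F [G [P v]]]]] and [G [P v]]]
  [F [F [G [P v]] and [F [F [G [P v]]] and [G [P v]]]] and [G [P v]]]
  [F [F [F [G [P v]] and [F [G [P v]]]] and [G [P v]]] and [G [P v]]]
  [F [F [F [F [G [P v]]] and [G [P v]]] and [G [P v]]] and [G [P v]]]

8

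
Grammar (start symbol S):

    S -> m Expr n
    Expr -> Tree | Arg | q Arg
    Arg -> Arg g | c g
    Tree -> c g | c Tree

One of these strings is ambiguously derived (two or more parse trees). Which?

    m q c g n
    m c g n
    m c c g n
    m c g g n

m q c g n: 1 tree
m c g n: 2 trees
m c c g n: 1 tree
m c g g n: 1 tree

m c g n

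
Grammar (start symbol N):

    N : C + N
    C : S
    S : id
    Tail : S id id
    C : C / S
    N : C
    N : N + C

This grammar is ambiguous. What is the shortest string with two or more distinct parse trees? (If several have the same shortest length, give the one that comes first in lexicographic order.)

id + id

length 1: no string has ≥2 trees
length 3: id + id has 2 parse trees

Two derivations of id + id:
  N ⇒ C + N ⇒ S + N ⇒ id + N ⇒ id + C ⇒ id + S ⇒ id + id
  N ⇒ N + C ⇒ C + C ⇒ S + C ⇒ id + C ⇒ id + S ⇒ id + id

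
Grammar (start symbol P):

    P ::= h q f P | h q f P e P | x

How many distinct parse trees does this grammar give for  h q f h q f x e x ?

2

Parse trees for h q f h q f x e x:
  [P h q f [P h q f [P x] e [P x]]]
  [P h q f [P h q f [P x]] e [P x]]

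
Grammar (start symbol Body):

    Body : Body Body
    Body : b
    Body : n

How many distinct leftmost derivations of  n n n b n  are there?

14

Parse trees for n n n b n (showing first 6 of 14):
  [Body [Body n] [Body [Body n] [Body [Body n] [Body [Body b] [Body n]]]]]
  [Body [Body n] [Body [Body n] [Body [Body [Body n] [Body b]] [Body n]]]]
  [Body [Body n] [Body [Body [Body n] [Body n]] [Body [Body b] [Body n]]]]
  [Body [Body n] [Body [Body [Body n] [Body [Body n] [Body b]]] [Body n]]]
  [Body [Body n] [Body [Body [Body [Body n] [Body n]] [Body b]] [Body n]]]
  [Body [Body [Body n] [Body n]] [Body [Body n] [Body [Body b] [Body n]]]]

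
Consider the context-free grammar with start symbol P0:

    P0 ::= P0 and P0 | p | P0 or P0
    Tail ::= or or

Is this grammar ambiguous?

Witness: p and p and p

Derivation 1: P0 ⇒ P0 and P0 ⇒ P0 and P0 and P0 ⇒ p and P0 and P0 ⇒ p and p and P0 ⇒ p and p and p
Derivation 2: P0 ⇒ P0 and P0 ⇒ p and P0 ⇒ p and P0 and P0 ⇒ p and p and P0 ⇒ p and p and p

Two distinct leftmost derivations for the same string.

Ambiguous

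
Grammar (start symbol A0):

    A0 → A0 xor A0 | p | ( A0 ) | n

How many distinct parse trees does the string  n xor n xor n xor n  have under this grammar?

5

Parse trees for n xor n xor n xor n:
  [A0 [A0 n] xor [A0 [A0 n] xor [A0 [A0 n] xor [A0 n]]]]
  [A0 [A0 n] xor [A0 [A0 [A0 n] xor [A0 n]] xor [A0 n]]]
  [A0 [A0 [A0 n] xor [A0 n]] xor [A0 [A0 n] xor [A0 n]]]
  [A0 [A0 [A0 n] xor [A0 [A0 n] xor [A0 n]]] xor [A0 n]]
  [A0 [A0 [A0 [A0 n] xor [A0 n]] xor [A0 n]] xor [A0 n]]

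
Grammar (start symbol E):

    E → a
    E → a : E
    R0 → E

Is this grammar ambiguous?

Only E is reachable from E; ignoring the rest: Right-recursive list with a separator: after each atom, whether the separator follows determines the rule. One parse per string.

Unambiguous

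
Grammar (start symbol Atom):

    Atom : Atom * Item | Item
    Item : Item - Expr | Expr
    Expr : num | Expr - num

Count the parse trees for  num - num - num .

Parse trees for num - num - num:
  [Atom [Item [Item [Expr num]] - [Expr [Expr num] - num]]]
  [Atom [Item [Item [Item [Expr num]] - [Expr num]] - [Expr num]]]
  [Atom [Item [Item [Expr [Expr num] - num]] - [Expr num]]]
  [Atom [Item [Expr [Expr [Expr num] - num] - num]]]

4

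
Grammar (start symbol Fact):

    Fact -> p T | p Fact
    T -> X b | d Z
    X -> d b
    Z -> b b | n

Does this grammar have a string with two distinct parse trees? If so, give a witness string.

Ambiguous

Witness: p d b b

Derivation 1: Fact ⇒ p T ⇒ p X b ⇒ p d b b
Derivation 2: Fact ⇒ p T ⇒ p d Z ⇒ p d b b

Two distinct leftmost derivations for the same string.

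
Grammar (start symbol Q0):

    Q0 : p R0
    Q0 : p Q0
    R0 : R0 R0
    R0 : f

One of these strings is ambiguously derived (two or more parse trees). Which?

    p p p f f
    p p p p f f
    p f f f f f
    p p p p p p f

p f f f f f

p p p f f: 1 tree
p p p p f f: 1 tree
p f f f f f: 14 trees
p p p p p p f: 1 tree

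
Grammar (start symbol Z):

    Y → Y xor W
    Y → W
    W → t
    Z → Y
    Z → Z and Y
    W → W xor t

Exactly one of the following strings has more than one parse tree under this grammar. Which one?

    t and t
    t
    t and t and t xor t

t and t: 1 tree
t: 1 tree
t and t and t xor t: 2 trees

t and t and t xor t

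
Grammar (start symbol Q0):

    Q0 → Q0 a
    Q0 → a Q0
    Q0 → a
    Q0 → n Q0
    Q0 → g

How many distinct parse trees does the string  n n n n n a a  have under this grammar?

7

Parse trees for n n n n n a a:
  [Q0 [Q0 n [Q0 n [Q0 n [Q0 n [Q0 n [Q0 a]]]]]] a]
  [Q0 n [Q0 [Q0 n [Q0 n [Q0 n [Q0 n [Q0 a]]]]] a]]
  [Q0 n [Q0 n [Q0 [Q0 n [Q0 n [Q0 n [Q0 a]]]] a]]]
  [Q0 n [Q0 n [Q0 n [Q0 [Q0 n [Q0 n [Q0 a]]] a]]]]
  [Q0 n [Q0 n [Q0 n [Q0 n [Q0 [Q0 n [Q0 a]] a]]]]]
  [Q0 n [Q0 n [Q0 n [Q0 n [Q0 n [Q0 [Q0 a] a]]]]]]
  [Q0 n [Q0 n [Q0 n [Q0 n [Q0 n [Q0 a [Q0 a]]]]]]]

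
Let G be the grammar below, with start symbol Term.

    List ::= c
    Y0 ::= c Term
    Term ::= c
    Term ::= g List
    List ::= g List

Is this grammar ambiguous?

Unambiguous

(Y0 is unreachable from Term, so its rules don't affect L(Term).) Each reachable nonterminal has at most one production per leading terminal, and all productions are right-linear; the derivation is determined token-by-token.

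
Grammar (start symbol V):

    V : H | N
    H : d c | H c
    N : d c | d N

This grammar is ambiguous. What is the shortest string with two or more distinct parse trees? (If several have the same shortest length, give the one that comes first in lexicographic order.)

length 2: d c has 2 parse trees

Two derivations of d c:
  V ⇒ H ⇒ d c
  V ⇒ N ⇒ d c

d c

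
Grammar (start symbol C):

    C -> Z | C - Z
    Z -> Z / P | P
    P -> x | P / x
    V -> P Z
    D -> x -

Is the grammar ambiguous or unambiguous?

Ambiguous

Witness: x / x

Derivation 1: C ⇒ Z ⇒ Z / P ⇒ P / P ⇒ x / P ⇒ x / x
Derivation 2: C ⇒ Z ⇒ P ⇒ P / x ⇒ x / x

Two distinct leftmost derivations for the same string.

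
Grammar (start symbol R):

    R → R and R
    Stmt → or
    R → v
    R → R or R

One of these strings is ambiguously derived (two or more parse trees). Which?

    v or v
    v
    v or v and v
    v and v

v or v: 1 tree
v: 1 tree
v or v and v: 2 trees
v and v: 1 tree

v or v and v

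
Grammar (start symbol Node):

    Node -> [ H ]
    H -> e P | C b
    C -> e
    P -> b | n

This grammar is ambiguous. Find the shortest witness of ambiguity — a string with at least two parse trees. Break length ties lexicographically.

[ e b ]

length 4: [ e b ] has 2 parse trees

Two derivations of [ e b ]:
  Node ⇒ [ H ] ⇒ [ e P ] ⇒ [ e b ]
  Node ⇒ [ H ] ⇒ [ C b ] ⇒ [ e b ]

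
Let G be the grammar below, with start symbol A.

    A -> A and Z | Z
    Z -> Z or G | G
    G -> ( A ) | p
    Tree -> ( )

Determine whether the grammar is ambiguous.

Unambiguous

(Tree is unreachable from A, so its rules don't affect L(A).) A → A and Z | Z  ;  Z → Z or G | G  — a left-associative chain with G at the bottom. Each string factors uniquely by precedence.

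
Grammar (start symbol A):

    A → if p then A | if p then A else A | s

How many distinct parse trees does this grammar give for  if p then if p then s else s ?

2

Parse trees for if p then if p then s else s:
  [A if p then [A if p then [A s] else [A s]]]
  [A if p then [A if p then [A s]] else [A s]]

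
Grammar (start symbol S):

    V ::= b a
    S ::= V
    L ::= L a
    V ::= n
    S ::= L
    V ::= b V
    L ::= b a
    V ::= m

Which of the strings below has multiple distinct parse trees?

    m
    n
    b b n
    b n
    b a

b a

m: 1 tree
n: 1 tree
b b n: 1 tree
b n: 1 tree
b a: 2 trees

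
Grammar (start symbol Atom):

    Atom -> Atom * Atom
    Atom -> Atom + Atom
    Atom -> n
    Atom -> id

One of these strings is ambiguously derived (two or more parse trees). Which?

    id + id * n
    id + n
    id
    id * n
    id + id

id + id * n

id + id * n: 2 trees
id + n: 1 tree
id: 1 tree
id * n: 1 tree
id + id: 1 tree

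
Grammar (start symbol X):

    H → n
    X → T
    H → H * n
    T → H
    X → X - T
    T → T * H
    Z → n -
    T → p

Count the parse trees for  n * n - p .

2

Parse trees for n * n - p:
  [X [X [T [H [H n] * n]]] - [T p]]
  [X [X [T [T [H n]] * [H n]]] - [T p]]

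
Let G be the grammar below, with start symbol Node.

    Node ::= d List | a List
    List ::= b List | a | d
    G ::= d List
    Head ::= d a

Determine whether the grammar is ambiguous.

Unambiguous

(G, Head are unreachable from Node, so their rules don't affect L(Node).) Each reachable nonterminal has at most one production per leading terminal, and all productions are right-linear; the derivation is determined token-by-token.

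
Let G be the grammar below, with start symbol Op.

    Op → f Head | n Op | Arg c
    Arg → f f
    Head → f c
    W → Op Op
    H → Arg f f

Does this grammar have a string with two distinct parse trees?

Ambiguous

Witness: f f c

Derivation 1: Op ⇒ f Head ⇒ f f c
Derivation 2: Op ⇒ Arg c ⇒ f f c

Two distinct leftmost derivations for the same string.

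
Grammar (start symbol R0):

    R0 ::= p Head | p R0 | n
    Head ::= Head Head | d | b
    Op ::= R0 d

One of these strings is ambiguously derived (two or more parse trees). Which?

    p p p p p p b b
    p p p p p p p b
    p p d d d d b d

p p p p p p b b: 1 tree
p p p p p p p b: 1 tree
p p d d d d b d: 42 trees

p p d d d d b d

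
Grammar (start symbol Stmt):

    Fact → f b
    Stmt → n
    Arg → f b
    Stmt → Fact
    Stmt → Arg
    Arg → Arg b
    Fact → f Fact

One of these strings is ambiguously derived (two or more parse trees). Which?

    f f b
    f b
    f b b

f f b: 1 tree
f b: 2 trees
f b b: 1 tree

f b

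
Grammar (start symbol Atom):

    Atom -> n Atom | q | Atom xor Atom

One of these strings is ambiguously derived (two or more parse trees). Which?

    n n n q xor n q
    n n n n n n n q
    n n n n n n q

n n n q xor n q

n n n q xor n q: 4 trees
n n n n n n n q: 1 tree
n n n n n n q: 1 tree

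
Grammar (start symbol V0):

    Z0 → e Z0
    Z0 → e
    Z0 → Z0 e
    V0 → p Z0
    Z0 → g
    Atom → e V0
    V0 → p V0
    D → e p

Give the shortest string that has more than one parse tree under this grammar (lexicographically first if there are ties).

p e e

length 2: no string has ≥2 trees
length 3: p e e has 2 parse trees

Two derivations of p e e:
  V0 ⇒ p Z0 ⇒ p e Z0 ⇒ p e e
  V0 ⇒ p Z0 ⇒ p Z0 e ⇒ p e e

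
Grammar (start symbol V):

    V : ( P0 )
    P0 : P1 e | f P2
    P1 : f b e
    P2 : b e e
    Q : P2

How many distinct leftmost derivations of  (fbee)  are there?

2

Parse trees for (fbee):
  [V ( [P0 [P1 f b e] e] )]
  [V ( [P0 f [P2 b e e]] )]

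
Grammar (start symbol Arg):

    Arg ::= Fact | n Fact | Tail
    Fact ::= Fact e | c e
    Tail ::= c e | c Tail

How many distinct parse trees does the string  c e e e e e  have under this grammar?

Parse trees for c e e e e e:
  [Arg [Fact [Fact [Fact [Fact [Fact c e] e] e] e] e]]

1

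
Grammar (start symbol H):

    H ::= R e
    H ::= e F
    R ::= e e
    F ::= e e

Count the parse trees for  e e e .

2

Parse trees for e e e:
  [H [R e e] e]
  [H e [F e e]]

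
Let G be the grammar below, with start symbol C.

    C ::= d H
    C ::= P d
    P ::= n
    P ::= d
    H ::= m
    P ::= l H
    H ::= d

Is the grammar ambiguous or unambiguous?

Ambiguous

Witness: d d

Derivation 1: C ⇒ d H ⇒ d d
Derivation 2: C ⇒ P d ⇒ d d

Two distinct leftmost derivations for the same string.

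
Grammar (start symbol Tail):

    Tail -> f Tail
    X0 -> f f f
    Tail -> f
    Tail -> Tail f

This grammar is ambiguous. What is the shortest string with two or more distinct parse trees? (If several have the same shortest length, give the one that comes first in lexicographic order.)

length 1: no string has ≥2 trees
length 2: f f has 2 parse trees

Two derivations of f f:
  Tail ⇒ f Tail ⇒ f f
  Tail ⇒ Tail f ⇒ f f

f f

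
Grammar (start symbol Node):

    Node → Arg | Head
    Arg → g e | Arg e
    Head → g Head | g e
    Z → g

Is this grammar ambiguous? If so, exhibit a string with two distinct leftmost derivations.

Witness: g e

Derivation 1: Node ⇒ Arg ⇒ g e
Derivation 2: Node ⇒ Head ⇒ g e

Two distinct leftmost derivations for the same string.

Ambiguous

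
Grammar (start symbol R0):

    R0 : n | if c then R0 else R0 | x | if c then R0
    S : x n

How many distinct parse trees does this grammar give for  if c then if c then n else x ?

Parse trees for if c then if c then n else x:
  [R0 if c then [R0 if c then [R0 n]] else [R0 x]]
  [R0 if c then [R0 if c then [R0 n] else [R0 x]]]

2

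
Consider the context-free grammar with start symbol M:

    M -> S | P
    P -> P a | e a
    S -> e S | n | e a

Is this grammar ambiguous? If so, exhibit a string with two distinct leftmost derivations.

Ambiguous

Witness: e a

Derivation 1: M ⇒ S ⇒ e a
Derivation 2: M ⇒ P ⇒ e a

Two distinct leftmost derivations for the same string.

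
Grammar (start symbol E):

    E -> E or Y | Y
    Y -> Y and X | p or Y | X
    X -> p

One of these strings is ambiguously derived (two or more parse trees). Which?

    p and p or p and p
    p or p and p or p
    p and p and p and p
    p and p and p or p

p and p or p and p: 1 tree
p or p and p or p: 3 trees
p and p and p and p: 1 tree
p and p and p or p: 1 tree

p or p and p or p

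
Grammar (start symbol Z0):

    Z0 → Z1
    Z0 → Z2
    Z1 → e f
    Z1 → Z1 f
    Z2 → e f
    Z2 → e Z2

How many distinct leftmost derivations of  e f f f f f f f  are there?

Parse trees for e f f f f f f f:
  [Z0 [Z1 [Z1 [Z1 [Z1 [Z1 [Z1 [Z1 e f] f] f] f] f] f] f]]

1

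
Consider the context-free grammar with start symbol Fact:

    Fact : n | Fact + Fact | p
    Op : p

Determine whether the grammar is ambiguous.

Ambiguous

Witness: n + n + n

Derivation 1: Fact ⇒ Fact + Fact ⇒ n + Fact ⇒ n + Fact + Fact ⇒ n + n + Fact ⇒ n + n + n
Derivation 2: Fact ⇒ Fact + Fact ⇒ Fact + Fact + Fact ⇒ n + Fact + Fact ⇒ n + n + Fact ⇒ n + n + n

Two distinct leftmost derivations for the same string.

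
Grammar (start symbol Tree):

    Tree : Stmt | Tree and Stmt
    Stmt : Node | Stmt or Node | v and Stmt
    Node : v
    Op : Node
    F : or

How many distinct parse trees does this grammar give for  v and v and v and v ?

Parse trees for v and v and v and v:
  [Tree [Stmt v and [Stmt v and [Stmt v and [Stmt [Node v]]]]]]
  [Tree [Tree [Stmt [Node v]]] and [Stmt v and [Stmt v and [Stmt [Node v]]]]]
  [Tree [Tree [Stmt v and [Stmt [Node v]]]] and [Stmt v and [Stmt [Node v]]]]
  [Tree [Tree [Tree [Stmt [Node v]]] and [Stmt [Node v]]] and [Stmt v and [Stmt [Node v]]]]
  [Tree [Tree [Stmt v and [Stmt v and [Stmt [Node v]]]]] and [Stmt [Node v]]]
  [Tree [Tree [Tree [Stmt [Node v]]] and [Stmt v and [Stmt [Node v]]]] and [Stmt [Node v]]]
  [Tree [Tree [Tree [Stmt v and [Stmt [Node v]]]] and [Stmt [Node v]]] and [Stmt [Node v]]]
  [Tree [Tree [Tree [Tree [Stmt [Node v]]] and [Stmt [Node v]]] and [Stmt [Node v]]] and [Stmt [Node v]]]

8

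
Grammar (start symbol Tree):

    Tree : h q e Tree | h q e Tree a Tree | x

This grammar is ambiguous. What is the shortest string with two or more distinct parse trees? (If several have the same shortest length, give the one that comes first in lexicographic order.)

h q e h q e x a x

length 1: no string has ≥2 trees
length 4: no string has ≥2 trees
length 6: no string has ≥2 trees
length 7: no string has ≥2 trees
length 9: h q e h q e x a x has 2 parse trees

Two derivations of h q e h q e x a x:
  Tree ⇒ h q e Tree ⇒ h q e h q e Tree a Tree ⇒ h q e h q e x a Tree ⇒ h q e h q e x a x
  Tree ⇒ h q e Tree a Tree ⇒ h q e h q e Tree a Tree ⇒ h q e h q e x a Tree ⇒ h q e h q e x a x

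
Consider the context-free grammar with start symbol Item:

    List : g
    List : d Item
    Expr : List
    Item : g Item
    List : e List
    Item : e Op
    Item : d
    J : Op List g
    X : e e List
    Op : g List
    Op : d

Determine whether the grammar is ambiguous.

Only Item, Op, List are reachable from Item; ignoring the rest: Restricted to the reachable nonterminals, every rule has the form A → t or A → t B, and no two rules for the same A share a first terminal. The grammar encodes a DFA — one run per string.

Unambiguous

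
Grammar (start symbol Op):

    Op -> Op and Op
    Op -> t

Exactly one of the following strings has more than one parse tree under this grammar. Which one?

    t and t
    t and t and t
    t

t and t: 1 tree
t and t and t: 2 trees
t: 1 tree

t and t and t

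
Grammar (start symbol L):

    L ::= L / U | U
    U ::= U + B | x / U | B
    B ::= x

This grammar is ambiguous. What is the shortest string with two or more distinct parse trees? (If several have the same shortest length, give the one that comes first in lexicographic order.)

x / x

length 1: no string has ≥2 trees
length 3: x / x has 2 parse trees

Two derivations of x / x:
  L ⇒ L / U ⇒ U / U ⇒ B / U ⇒ x / U ⇒ x / B ⇒ x / x
  L ⇒ U ⇒ x / U ⇒ x / B ⇒ x / x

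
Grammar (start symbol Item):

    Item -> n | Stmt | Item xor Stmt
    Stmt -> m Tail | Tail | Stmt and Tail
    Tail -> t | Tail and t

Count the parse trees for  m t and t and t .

4

Parse trees for m t and t and t:
  [Item [Stmt m [Tail [Tail [Tail t] and t] and t]]]
  [Item [Stmt [Stmt m [Tail t]] and [Tail [Tail t] and t]]]
  [Item [Stmt [Stmt m [Tail [Tail t] and t]] and [Tail t]]]
  [Item [Stmt [Stmt [Stmt m [Tail t]] and [Tail t]] and [Tail t]]]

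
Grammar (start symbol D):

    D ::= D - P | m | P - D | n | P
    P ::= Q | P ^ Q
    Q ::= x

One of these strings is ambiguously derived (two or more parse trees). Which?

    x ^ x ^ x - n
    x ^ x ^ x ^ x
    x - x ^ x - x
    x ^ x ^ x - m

x - x ^ x - x

x ^ x ^ x - n: 1 tree
x ^ x ^ x ^ x: 1 tree
x - x ^ x - x: 4 trees
x ^ x ^ x - m: 1 tree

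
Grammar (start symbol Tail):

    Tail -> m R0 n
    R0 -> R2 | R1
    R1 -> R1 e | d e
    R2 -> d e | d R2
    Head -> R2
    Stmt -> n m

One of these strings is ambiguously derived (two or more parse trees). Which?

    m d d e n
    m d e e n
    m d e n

m d d e n: 1 tree
m d e e n: 1 tree
m d e n: 2 trees

m d e n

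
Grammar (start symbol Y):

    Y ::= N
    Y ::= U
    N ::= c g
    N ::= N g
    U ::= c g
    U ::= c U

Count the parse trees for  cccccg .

Parse trees for cccccg:
  [Y [U c [U c [U c [U c [U c g]]]]]]

1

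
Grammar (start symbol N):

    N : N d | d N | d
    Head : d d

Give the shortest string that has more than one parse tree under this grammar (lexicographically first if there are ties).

d d

length 1: no string has ≥2 trees
length 2: d d has 2 parse trees

Two derivations of d d:
  N ⇒ N d ⇒ d d
  N ⇒ d N ⇒ d d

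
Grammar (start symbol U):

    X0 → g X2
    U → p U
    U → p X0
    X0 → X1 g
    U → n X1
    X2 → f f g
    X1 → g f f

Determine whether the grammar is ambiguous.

Witness: p g f f g

Derivation 1: U ⇒ p X0 ⇒ p g X2 ⇒ p g f f g
Derivation 2: U ⇒ p X0 ⇒ p X1 g ⇒ p g f f g

Two distinct leftmost derivations for the same string.

Ambiguous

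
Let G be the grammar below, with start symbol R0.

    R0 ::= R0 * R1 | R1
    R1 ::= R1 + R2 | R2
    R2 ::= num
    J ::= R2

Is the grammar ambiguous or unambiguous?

Unambiguous

Only R0, R1, R2 are reachable from R0; ignoring the rest: This is a standard precedence ladder (R0 over R1 over R2), with each level left-recursive on its own operator ('*' at R0, '+' at R1). That structure is LR(1), hence unambiguous.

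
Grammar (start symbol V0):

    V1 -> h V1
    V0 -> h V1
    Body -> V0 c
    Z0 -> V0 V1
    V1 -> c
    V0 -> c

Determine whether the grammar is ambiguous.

(Body, Z0 are unreachable from V0, so their rules don't affect L(V0).) The reachable rules are right-linear with at most one rule per (nonterminal, next-terminal) pair. Each input token forces the next rule, so parsing is deterministic.

Unambiguous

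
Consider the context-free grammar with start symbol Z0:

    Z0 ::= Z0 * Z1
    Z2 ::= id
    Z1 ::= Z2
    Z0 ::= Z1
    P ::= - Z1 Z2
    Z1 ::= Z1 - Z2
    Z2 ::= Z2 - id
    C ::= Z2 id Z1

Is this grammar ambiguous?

Ambiguous

Witness: id - id

Derivation 1: Z0 ⇒ Z1 ⇒ Z2 ⇒ Z2 - id ⇒ id - id
Derivation 2: Z0 ⇒ Z1 ⇒ Z1 - Z2 ⇒ Z2 - Z2 ⇒ id - Z2 ⇒ id - id

Two distinct leftmost derivations for the same string.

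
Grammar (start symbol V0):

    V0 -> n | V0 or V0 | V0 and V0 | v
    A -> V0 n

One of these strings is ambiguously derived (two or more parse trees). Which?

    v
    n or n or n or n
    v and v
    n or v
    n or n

v: 1 tree
n or n or n or n: 5 trees
v and v: 1 tree
n or v: 1 tree
n or n: 1 tree

n or n or n or n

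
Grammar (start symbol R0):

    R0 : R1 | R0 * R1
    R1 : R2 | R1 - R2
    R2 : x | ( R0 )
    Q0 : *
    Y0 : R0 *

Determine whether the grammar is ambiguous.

Unambiguous

(Q0, Y0 are unreachable from R0, so their rules don't affect L(R0).) R0 → R0 * R1 | R1  ;  R1 → R1 - R2 | R2  — a left-associative chain with R2 at the bottom. Each string factors uniquely by precedence.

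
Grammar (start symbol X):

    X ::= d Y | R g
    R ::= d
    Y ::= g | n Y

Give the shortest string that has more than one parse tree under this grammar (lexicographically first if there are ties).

d g

length 2: d g has 2 parse trees

Two derivations of d g:
  X ⇒ d Y ⇒ d g
  X ⇒ R g ⇒ d g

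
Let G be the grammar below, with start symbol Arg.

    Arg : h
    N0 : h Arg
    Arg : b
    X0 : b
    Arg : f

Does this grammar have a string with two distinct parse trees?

Unambiguous

Only Arg is reachable from Arg; ignoring the rest: Restricted to the reachable nonterminals, every rule has the form A → t or A → t B, and no two rules for the same A share a first terminal. The grammar encodes a DFA — one run per string.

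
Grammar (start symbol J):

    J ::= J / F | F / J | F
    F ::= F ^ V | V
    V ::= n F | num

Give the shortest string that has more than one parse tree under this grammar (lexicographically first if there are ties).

num / num

length 1: no string has ≥2 trees
length 2: no string has ≥2 trees
length 3: num / num has 2 parse trees

Two derivations of num / num:
  J ⇒ J / F ⇒ F / F ⇒ V / F ⇒ num / F ⇒ num / V ⇒ num / num
  J ⇒ F / J ⇒ V / J ⇒ num / J ⇒ num / F ⇒ num / V ⇒ num / num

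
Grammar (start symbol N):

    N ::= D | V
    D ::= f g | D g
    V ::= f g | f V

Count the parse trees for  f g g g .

1

Parse trees for f g g g:
  [N [D [D [D f g] g] g]]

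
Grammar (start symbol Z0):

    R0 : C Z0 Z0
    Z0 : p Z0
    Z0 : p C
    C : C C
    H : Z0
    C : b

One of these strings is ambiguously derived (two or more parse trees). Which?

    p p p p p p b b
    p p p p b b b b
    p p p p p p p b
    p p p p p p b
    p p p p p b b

p p p p p p b b: 1 tree
p p p p b b b b: 5 trees
p p p p p p p b: 1 tree
p p p p p p b: 1 tree
p p p p p b b: 1 tree

p p p p b b b b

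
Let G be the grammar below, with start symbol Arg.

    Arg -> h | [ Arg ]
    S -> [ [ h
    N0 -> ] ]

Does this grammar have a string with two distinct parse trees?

Unambiguous

Only Arg is reachable from Arg; ignoring the rest: Each string is a nest of matched brackets around a single atom. An opening bracket forces the recursive rule; an atom forces the base rule.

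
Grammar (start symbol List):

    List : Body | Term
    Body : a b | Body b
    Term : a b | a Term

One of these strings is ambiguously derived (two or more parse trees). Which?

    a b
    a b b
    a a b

a b

a b: 2 trees
a b b: 1 tree
a a b: 1 tree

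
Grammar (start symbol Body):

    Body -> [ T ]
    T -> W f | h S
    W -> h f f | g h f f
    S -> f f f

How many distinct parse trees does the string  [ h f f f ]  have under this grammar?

2

Parse trees for [ h f f f ]:
  [Body [ [T [W h f f] f] ]]
  [Body [ [T h [S f f f]] ]]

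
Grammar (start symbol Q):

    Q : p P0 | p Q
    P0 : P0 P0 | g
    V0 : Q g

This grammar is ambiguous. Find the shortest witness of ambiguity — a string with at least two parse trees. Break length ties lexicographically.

length 2: no string has ≥2 trees
length 3: no string has ≥2 trees
length 4: p g g g has 2 parse trees

Two derivations of p g g g:
  Q ⇒ p P0 ⇒ p P0 P0 ⇒ p P0 P0 P0 ⇒ p g P0 P0 ⇒ p g g P0 ⇒ p g g g
  Q ⇒ p P0 ⇒ p P0 P0 ⇒ p g P0 ⇒ p g P0 P0 ⇒ p g g P0 ⇒ p g g g

p g g g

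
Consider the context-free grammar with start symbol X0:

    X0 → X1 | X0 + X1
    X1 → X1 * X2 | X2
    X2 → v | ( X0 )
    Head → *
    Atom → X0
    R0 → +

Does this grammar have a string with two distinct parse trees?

(Head, Atom, R0 are unreachable from X0, so their rules don't affect L(X0).) X0 → X0 + X1 | X1  ;  X1 → X1 * X2 | X2  — a left-associative chain with X2 at the bottom. Each string factors uniquely by precedence.

Unambiguous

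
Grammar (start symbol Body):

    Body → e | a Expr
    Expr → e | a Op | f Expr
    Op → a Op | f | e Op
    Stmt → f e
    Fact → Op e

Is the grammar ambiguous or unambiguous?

Only Body, Expr, Op are reachable from Body; ignoring the rest: Each reachable nonterminal has at most one production per leading terminal, and all productions are right-linear; the derivation is determined token-by-token.

Unambiguous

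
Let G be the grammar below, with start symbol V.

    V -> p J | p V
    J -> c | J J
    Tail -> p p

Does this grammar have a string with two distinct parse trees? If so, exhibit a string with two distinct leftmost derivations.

Ambiguous

Witness: p c c c

Derivation 1: V ⇒ p J ⇒ p J J ⇒ p c J ⇒ p c J J ⇒ p c c J ⇒ p c c c
Derivation 2: V ⇒ p J ⇒ p J J ⇒ p J J J ⇒ p c J J ⇒ p c c J ⇒ p c c c

Two distinct leftmost derivations for the same string.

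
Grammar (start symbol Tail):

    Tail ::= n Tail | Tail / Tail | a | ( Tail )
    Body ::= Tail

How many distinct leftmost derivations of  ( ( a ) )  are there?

1

Parse trees for ( ( a ) ):
  [Tail ( [Tail ( [Tail a] )] )]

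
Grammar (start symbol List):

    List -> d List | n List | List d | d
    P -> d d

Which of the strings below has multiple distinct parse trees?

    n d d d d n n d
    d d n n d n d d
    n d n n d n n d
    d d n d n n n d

n d d d d n n d: 1 tree
d d n n d n d d: 8 trees
n d n n d n n d: 1 tree
d d n d n n n d: 1 tree

d d n n d n d d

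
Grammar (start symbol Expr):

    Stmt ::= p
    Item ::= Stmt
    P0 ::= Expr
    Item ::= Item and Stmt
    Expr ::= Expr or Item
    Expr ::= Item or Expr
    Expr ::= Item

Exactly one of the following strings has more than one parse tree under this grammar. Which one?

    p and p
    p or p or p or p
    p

p and p: 1 tree
p or p or p or p: 8 trees
p: 1 tree

p or p or p or p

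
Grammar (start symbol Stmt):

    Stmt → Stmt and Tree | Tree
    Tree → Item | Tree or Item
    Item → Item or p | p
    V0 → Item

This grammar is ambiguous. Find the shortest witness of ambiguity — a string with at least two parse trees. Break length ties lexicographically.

length 1: no string has ≥2 trees
length 3: p or p has 2 parse trees

Two derivations of p or p:
  Stmt ⇒ Tree ⇒ Item ⇒ Item or p ⇒ p or p
  Stmt ⇒ Tree ⇒ Tree or Item ⇒ Item or Item ⇒ p or Item ⇒ p or p

p or p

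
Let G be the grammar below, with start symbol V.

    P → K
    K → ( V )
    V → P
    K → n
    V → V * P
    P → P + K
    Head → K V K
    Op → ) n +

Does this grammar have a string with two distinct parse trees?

(Op, Head are unreachable from V, so their rules don't affect L(V).) This is a standard precedence ladder (V over P over K), with each level left-recursive on its own operator ('*' at V, '+' at P). That structure is LR(1), hence unambiguous.

Unambiguous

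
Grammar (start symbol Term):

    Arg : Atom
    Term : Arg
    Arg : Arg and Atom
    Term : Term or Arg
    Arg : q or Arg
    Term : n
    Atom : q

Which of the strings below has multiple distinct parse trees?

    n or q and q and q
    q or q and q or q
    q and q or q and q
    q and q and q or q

n or q and q and q: 1 tree
q or q and q or q: 3 trees
q and q or q and q: 1 tree
q and q and q or q: 1 tree

q or q and q or q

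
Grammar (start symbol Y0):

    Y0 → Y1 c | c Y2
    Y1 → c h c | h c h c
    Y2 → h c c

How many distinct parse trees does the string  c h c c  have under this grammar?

2

Parse trees for c h c c:
  [Y0 [Y1 c h c] c]
  [Y0 c [Y2 h c c]]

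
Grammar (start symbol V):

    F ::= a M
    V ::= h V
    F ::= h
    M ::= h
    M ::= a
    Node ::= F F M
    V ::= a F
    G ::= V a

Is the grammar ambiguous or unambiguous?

Only V, F, M are reachable from V; ignoring the rest: The reachable rules are right-linear with at most one rule per (nonterminal, next-terminal) pair. Each input token forces the next rule, so parsing is deterministic.

Unambiguous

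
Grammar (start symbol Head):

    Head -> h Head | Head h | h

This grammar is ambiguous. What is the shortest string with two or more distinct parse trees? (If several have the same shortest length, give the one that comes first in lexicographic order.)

h h

length 1: no string has ≥2 trees
length 2: h h has 2 parse trees

Two derivations of h h:
  Head ⇒ h Head ⇒ h h
  Head ⇒ Head h ⇒ h h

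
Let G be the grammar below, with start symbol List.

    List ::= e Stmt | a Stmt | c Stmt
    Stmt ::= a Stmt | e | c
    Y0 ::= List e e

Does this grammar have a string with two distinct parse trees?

Only List, Stmt are reachable from List; ignoring the rest: Restricted to the reachable nonterminals, every rule has the form A → t or A → t B, and no two rules for the same A share a first terminal. The grammar encodes a DFA — one run per string.

Unambiguous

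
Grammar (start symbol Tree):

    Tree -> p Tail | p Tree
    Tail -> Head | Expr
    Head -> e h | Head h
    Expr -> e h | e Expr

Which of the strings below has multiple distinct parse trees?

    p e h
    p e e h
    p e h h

p e h: 2 trees
p e e h: 1 tree
p e h h: 1 tree

p e h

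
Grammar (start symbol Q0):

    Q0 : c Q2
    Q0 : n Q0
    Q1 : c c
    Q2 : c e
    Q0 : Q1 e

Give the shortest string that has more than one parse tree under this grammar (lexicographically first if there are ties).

c c e

length 3: c c e has 2 parse trees

Two derivations of c c e:
  Q0 ⇒ c Q2 ⇒ c c e
  Q0 ⇒ Q1 e ⇒ c c e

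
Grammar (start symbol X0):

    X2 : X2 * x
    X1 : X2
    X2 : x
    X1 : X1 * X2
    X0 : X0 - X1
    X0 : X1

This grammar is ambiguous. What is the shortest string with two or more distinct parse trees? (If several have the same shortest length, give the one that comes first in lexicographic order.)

x * x

length 1: no string has ≥2 trees
length 3: x * x has 2 parse trees

Two derivations of x * x:
  X0 ⇒ X1 ⇒ X2 ⇒ X2 * x ⇒ x * x
  X0 ⇒ X1 ⇒ X1 * X2 ⇒ X2 * X2 ⇒ x * X2 ⇒ x * x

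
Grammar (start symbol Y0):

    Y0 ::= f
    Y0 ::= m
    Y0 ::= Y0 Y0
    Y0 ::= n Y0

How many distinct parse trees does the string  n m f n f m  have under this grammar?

Parse trees for n m f n f m (showing first 6 of 19):
  [Y0 [Y0 n [Y0 m]] [Y0 [Y0 f] [Y0 [Y0 n [Y0 f]] [Y0 m]]]]
  [Y0 [Y0 n [Y0 m]] [Y0 [Y0 f] [Y0 n [Y0 [Y0 f] [Y0 m]]]]]
  [Y0 [Y0 n [Y0 m]] [Y0 [Y0 [Y0 f] [Y0 n [Y0 f]]] [Y0 m]]]
  [Y0 [Y0 [Y0 n [Y0 m]] [Y0 f]] [Y0 [Y0 n [Y0 f]] [Y0 m]]]
  [Y0 [Y0 [Y0 n [Y0 m]] [Y0 f]] [Y0 n [Y0 [Y0 f] [Y0 m]]]]
  [Y0 [Y0 n [Y0 [Y0 m] [Y0 f]]] [Y0 [Y0 n [Y0 f]] [Y0 m]]]

19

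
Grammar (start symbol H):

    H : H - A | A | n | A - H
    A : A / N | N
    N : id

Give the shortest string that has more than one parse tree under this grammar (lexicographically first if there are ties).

id - id

length 1: no string has ≥2 trees
length 3: id - id has 2 parse trees

Two derivations of id - id:
  H ⇒ H - A ⇒ A - A ⇒ N - A ⇒ id - A ⇒ id - N ⇒ id - id
  H ⇒ A - H ⇒ N - H ⇒ id - H ⇒ id - A ⇒ id - N ⇒ id - id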